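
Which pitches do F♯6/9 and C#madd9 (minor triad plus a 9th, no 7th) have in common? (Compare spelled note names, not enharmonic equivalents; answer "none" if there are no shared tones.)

C#, D#, G#

F♯6/9: F# A# C# D# G#
C#madd9: C# E G# D#
Common to both → C#, D#, G#.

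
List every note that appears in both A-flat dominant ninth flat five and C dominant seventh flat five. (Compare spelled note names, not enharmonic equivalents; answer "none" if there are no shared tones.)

C  G-flat  B-flat

A-flat dominant ninth flat five: A-flat C E-double-flat G-flat B-flat
C dominant seventh flat five: C E G-flat B-flat
Common to both → C, G-flat, B-flat.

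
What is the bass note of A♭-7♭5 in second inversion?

Ebb

A♭-7♭5 = Ab–Cb–Ebb–Gb. Second inversion → fifth in the bass = Ebb.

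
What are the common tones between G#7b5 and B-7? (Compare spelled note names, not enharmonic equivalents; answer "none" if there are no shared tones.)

D – F♯

G#7b5: G♯ B♯ D F♯
B-7: B D F♯ A
Common to both → D, F♯.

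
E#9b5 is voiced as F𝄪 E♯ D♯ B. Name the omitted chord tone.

G𝄪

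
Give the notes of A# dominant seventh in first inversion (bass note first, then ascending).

A# dominant seventh = A-sharp–C-double-sharp–E-sharp–G-sharp; first inversion → third (C-double-sharp) lowest.

C-double-sharp – E-sharp – G-sharp – A-sharp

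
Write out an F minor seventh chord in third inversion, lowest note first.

In root position, F minor seventh is F–Ab–C–Eb.
Third inversion puts the seventh (Eb) in the bass.

Eb – F – Ab – C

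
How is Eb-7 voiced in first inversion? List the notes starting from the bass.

In root position, Eb-7 is E♭–G♭–B♭–D♭.
First inversion puts the third (G♭) in the bass.

G♭ – B♭ – D♭ – E♭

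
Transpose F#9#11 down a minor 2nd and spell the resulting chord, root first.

E# G## B# D# F## A##

A minor 2nd down from F# is E#, so the new chord is E# dominant ninth sharp eleven.
- root: E#
- major 3rd: G##
- perfect 5th: B#
- minor 7th: D#
- major 9th: F##
- augmented 11th: A##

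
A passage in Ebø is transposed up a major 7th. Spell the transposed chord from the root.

D, F, Ab, C

Transposed root: Eb → D (major 7th up). So we spell D half-diminished seventh:
- root: D
- minor 3rd: F
- diminished 5th: Ab
- minor 7th: C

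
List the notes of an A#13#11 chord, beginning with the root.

A#, C##, E#, G#, B#, D##, F##

A#13#11 is a dominant thirteenth sharp eleven built on A#.
A# — root
C## — major 3rd
E# — perfect 5th
G# — minor 7th
B# — major 9th
D## — augmented 11th
F## — major 13th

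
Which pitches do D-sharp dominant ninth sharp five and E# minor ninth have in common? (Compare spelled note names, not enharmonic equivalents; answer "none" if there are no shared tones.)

D-sharp dominant ninth sharp five = D♯, F𝄪, A𝄪, C♯, E♯.
E# minor ninth = E♯, G♯, B♯, D♯, F𝄪.
Shared: D♯, F𝄪, E♯.

D♯ F𝄪 E♯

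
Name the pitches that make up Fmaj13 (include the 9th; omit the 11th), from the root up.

Fmaj13: major thirteenth on F.
- root: F
- major 3rd: A
- perfect 5th: C
- major 7th: E
- major 9th: G
- major 13th: D

F  A  C  E  G  D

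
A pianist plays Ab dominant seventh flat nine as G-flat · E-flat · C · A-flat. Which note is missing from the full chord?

B-double-flat

Ab dominant seventh flat nine = A-flat, C, E-flat, G-flat, B-double-flat. The voicing lacks the 9th (minor 9th), B-double-flat.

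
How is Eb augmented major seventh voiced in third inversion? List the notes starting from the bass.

D E-flat G B

In root position, Eb augmented major seventh is E-flat–G–B–D.
Third inversion puts the seventh (D) in the bass.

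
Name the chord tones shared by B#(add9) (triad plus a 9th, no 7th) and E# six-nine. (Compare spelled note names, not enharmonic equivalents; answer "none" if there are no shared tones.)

B#(add9): B# D## F## C##
E# six-nine: E# G## B# C## F##
Common to both → B#, F##, C##.

B#  F##  C##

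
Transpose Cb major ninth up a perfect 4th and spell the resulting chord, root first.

C-flat up a perfect 4th → F-flat. New chord: F-flat major ninth.
root → F-flat
3rd (major 3rd) → A-flat
5th (perfect 5th) → C-flat
7th (major 7th) → E-flat
9th (major 9th) → G-flat

F-flat – A-flat – C-flat – E-flat – G-flat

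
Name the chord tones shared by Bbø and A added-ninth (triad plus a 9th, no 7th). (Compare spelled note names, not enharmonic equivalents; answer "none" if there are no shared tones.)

none

Bbø: Bb Db Fb Ab
A added-ninth: A C# E B
Common to both → none.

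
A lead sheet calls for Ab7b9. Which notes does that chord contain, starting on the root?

Ab7b9: dominant seventh flat nine on Ab.
Root: Ab
Major 3rd (3rd): C
Perfect 5th (5th): Eb
Minor 7th (7th): Gb
Minor 9th (9th): Bbb

Ab, C, Eb, Gb, Bbb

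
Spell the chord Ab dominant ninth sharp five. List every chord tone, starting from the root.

Root A-flat, quality dominant ninth sharp five:
A-flat — root
C — major 3rd
E — augmented 5th
G-flat — minor 7th
B-flat — major 9th

A-flat – C – E – G-flat – B-flat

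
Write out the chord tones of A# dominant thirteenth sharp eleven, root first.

A-sharp, C-double-sharp, E-sharp, G-sharp, B-sharp, D-double-sharp, F-double-sharp

A# dominant thirteenth sharp eleven: dominant thirteenth sharp eleven on A-sharp.
- root: A-sharp
- major 3rd: C-double-sharp
- perfect 5th: E-sharp
- minor 7th: G-sharp
- major 9th: B-sharp
- augmented 11th: D-double-sharp
- major 13th: F-double-sharp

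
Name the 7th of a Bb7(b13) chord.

A♭

Bb7(b13) is built on B♭; its 7th is a minor 7th above the root.
A seventh above B uses the letter A, and the minor 7th above B♭ is A♭.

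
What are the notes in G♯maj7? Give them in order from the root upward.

Root G♯, quality major seventh:
- root: G♯
- major 3rd: B♯
- perfect 5th: D♯
- major 7th: F𝄪

G♯ – B♯ – D♯ – F𝄪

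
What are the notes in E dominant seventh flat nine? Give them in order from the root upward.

E, G#, B, D, F

E dominant seventh flat nine: dominant seventh flat nine on E.
- root: E
- major 3rd: G#
- perfect 5th: B
- minor 7th: D
- minor 9th: F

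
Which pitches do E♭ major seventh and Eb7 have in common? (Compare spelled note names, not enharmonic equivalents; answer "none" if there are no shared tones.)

Eb, G, Bb

E♭ major seventh: Eb G Bb D
Eb7: Eb G Bb Db
Common to both → Eb, G, Bb.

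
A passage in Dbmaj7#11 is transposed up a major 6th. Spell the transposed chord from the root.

Db up a major 6th → Bb. New chord: Bb major seventh sharp eleven.
- root: Bb
- major 3rd: D
- perfect 5th: F
- major 7th: A
- augmented 11th: E

Bb, D, F, A, E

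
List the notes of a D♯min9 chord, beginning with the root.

Root D#, quality minor ninth:
Root: D#
Minor 3rd (3rd): F#
Perfect 5th (5th): A#
Minor 7th (7th): C#
Major 9th (9th): E#

D#, F#, A#, C#, E#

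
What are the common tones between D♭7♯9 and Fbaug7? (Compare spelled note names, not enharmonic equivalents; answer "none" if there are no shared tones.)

Ab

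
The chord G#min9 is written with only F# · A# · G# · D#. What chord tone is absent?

B

The full G#min9 chord is G#, B, D#, F#, A#.
Comparing with the voicing, the minor 3rd (3rd) — B — is absent.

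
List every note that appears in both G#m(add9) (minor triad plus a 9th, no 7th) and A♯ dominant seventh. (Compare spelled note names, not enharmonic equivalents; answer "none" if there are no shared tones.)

G#m(add9) = G#, B, D#, A#.
A♯ dominant seventh = A#, C##, E#, G#.
Shared: G#, A#.

G#  A#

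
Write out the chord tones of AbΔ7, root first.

Root Ab, quality major seventh:
- root: Ab
- major 3rd: C
- perfect 5th: Eb
- major 7th: G

Ab – C – Eb – G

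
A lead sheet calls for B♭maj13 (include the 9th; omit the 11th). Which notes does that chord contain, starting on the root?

B♭, D, F, A, C, G

Root B♭, quality major thirteenth:
root → B♭
3rd (major 3rd) → D
5th (perfect 5th) → F
7th (major 7th) → A
9th (major 9th) → C
13th (major 13th) → G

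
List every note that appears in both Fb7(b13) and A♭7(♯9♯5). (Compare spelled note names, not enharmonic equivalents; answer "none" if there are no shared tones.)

Ab

Fb7(b13) = Fb, Ab, Cb, Ebb, Dbb.
A♭7(♯9♯5) = Ab, C, E, Gb, B.
Shared: Ab.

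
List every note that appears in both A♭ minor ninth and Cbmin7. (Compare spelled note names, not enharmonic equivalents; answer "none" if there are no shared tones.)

C♭ – G♭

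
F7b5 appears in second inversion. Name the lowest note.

F7b5 in root position is F–A–Cb–Eb.
Second inversion places the fifth in the bass, which is Cb.

Cb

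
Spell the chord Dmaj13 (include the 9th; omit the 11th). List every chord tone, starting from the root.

Root D, quality major thirteenth:
Root: D
Major 3rd (3rd): F#
Perfect 5th (5th): A
Major 7th (7th): C#
Major 9th (9th): E
Major 13th (13th): B

D  F#  A  C#  E  B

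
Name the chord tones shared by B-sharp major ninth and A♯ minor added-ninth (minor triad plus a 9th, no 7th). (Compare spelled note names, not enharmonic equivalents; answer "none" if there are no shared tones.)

B-sharp major ninth = B-sharp, D-double-sharp, F-double-sharp, A-double-sharp, C-double-sharp.
A♯ minor added-ninth = A-sharp, C-sharp, E-sharp, B-sharp.
Shared: B-sharp.

B-sharp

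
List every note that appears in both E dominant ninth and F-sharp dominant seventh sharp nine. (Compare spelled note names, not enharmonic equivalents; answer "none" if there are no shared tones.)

E F-sharp

E dominant ninth: E G-sharp B D F-sharp
F-sharp dominant seventh sharp nine: F-sharp A-sharp C-sharp E G-double-sharp
Common to both → E, F-sharp.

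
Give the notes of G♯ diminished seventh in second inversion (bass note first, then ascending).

D, F, G-sharp, B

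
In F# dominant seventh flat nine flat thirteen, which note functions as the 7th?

E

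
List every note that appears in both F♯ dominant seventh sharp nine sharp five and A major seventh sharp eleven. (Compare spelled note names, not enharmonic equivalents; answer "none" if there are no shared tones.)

F♯ dominant seventh sharp nine sharp five: F-sharp A-sharp C-double-sharp E G-double-sharp
A major seventh sharp eleven: A C-sharp E G-sharp D-sharp
Common to both → E.

E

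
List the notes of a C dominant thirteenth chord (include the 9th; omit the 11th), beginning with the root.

C  E  G  Bb  D  A

C dominant thirteenth is a dominant thirteenth built on C.
root → C
3rd (major 3rd) → E
5th (perfect 5th) → G
7th (minor 7th) → Bb
9th (major 9th) → D
13th (major 13th) → A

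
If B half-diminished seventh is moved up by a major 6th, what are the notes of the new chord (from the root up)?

A major 6th up from B is G-sharp, so the new chord is G-sharp half-diminished seventh.
- root: G-sharp
- minor 3rd: B
- diminished 5th: D
- minor 7th: F-sharp

G-sharp  B  D  F-sharp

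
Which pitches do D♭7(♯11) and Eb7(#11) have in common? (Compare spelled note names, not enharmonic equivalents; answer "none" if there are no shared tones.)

Db  G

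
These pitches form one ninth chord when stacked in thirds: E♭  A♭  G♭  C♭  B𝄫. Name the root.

A♭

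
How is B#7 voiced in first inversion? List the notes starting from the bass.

D##, F##, A#, B#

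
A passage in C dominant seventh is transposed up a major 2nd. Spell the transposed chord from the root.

D, F-sharp, A, C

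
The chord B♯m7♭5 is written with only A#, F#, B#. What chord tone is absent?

D#

The full B♯m7♭5 chord is B#, D#, F#, A#.
Comparing with the voicing, the minor 3rd (3rd) — D# — is absent.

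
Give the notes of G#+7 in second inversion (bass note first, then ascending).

D##, F#, G#, B#

G#+7 = G#–B#–D##–F#; second inversion → fifth (D##) lowest.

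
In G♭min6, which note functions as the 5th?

Db

G♭min6 is built on Gb; its 5th is a perfect 5th above the root.
A fifth above G uses the letter D, and the perfect 5th above Gb is Db.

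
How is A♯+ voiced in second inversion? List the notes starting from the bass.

In root position, A♯+ is A#–C##–E##.
Second inversion puts the fifth (E##) in the bass.

E## A# C##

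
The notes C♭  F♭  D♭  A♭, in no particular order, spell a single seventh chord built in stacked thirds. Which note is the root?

Arranged so that each adjacent pair is a third by letter name: D♭ – F♭ – A♭ – C♭.
The bottom of that stack, D♭, is the root (this is D♭ minor seventh).

D♭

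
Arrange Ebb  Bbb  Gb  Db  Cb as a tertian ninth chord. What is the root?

Cb

Arranged so that each adjacent pair is a third by letter name: Cb – Ebb – Gb – Bbb – Db.
The bottom of that stack, Cb, is the root (this is Cb minor ninth).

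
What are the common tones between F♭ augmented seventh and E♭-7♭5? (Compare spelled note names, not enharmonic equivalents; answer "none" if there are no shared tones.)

F♭ augmented seventh = Fb, Ab, C, Ebb.
E♭-7♭5 = Eb, Gb, Bbb, Db.
Shared: none.

none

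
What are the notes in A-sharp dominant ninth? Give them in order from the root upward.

Root A#, quality dominant ninth:
Root: A#
Major 3rd (3rd): C##
Perfect 5th (5th): E#
Minor 7th (7th): G#
Major 9th (9th): B#

A#  C##  E#  G#  B#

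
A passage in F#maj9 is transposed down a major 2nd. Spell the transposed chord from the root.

Transposed root: F# → E (major 2nd down). So we spell E major ninth:
E — root
G# — major 3rd
B — perfect 5th
D# — major 7th
F# — major 9th

E G# B D# F#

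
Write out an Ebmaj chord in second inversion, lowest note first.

Ebmaj = E♭–G–B♭; second inversion → fifth (B♭) lowest.

B♭, E♭, G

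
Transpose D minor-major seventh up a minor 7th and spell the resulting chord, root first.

C, E-flat, G, B

D up a minor 7th → C. New chord: C minor-major seventh.
- root: C
- minor 3rd: E-flat
- perfect 5th: G
- major 7th: B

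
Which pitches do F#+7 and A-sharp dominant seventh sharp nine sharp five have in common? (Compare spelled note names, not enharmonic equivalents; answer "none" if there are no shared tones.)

A# – C##

F#+7 = F#, A#, C##, E.
A-sharp dominant seventh sharp nine sharp five = A#, C##, E##, G#, B##.
Shared: A#, C##.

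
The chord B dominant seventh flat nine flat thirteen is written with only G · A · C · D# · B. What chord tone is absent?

The full B dominant seventh flat nine flat thirteen chord is B, D#, F#, A, C, G.
Comparing with the voicing, the perfect 5th (5th) — F# — is absent.

F#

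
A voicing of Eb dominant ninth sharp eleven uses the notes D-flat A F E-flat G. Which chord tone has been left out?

Eb dominant ninth sharp eleven = E-flat, G, B-flat, D-flat, F, A. The voicing lacks the 5th (perfect 5th), B-flat.

B-flat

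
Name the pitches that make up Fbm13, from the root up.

Fb Abb Cb Ebb Gb Bbb Db

Fbm13 is a minor thirteenth built on Fb.
Fb — root
Abb — minor 3rd
Cb — perfect 5th
Ebb — minor 7th
Gb — major 9th
Bbb — perfect 11th
Db — major 13th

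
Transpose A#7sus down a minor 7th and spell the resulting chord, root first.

A minor 7th down from A# is B#, so the new chord is B# dominant seventh suspended fourth.
Root: B#
Perfect 4th (4th): E#
Perfect 5th (5th): F##
Minor 7th (7th): A#

B#  E#  F##  A#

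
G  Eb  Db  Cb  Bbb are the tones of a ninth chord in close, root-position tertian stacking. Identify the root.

Cb

Stacking in thirds gives Cb – Eb – G – Bbb – Db, so Cb is the root — Cb dominant ninth sharp five.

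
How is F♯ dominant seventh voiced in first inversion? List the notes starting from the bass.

In root position, F♯ dominant seventh is F-sharp–A-sharp–C-sharp–E.
First inversion puts the third (A-sharp) in the bass.

A-sharp, C-sharp, E, F-sharp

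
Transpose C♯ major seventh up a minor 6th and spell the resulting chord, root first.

A minor 6th up from C-sharp is A, so the new chord is A major seventh.
A — root
C-sharp — major 3rd
E — perfect 5th
G-sharp — major 7th

A, C-sharp, E, G-sharp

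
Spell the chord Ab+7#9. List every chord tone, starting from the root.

Ab – C – E – Gb – B

Ab+7#9: dominant seventh sharp nine sharp five on Ab.
root → Ab
3rd (major 3rd) → C
5th (augmented 5th) → E
7th (minor 7th) → Gb
9th (augmented 9th) → B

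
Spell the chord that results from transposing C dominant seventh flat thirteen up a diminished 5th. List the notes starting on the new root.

Gb – Bb – Db – Fb – Ebb

A diminished 5th up from C is Gb, so the new chord is Gb dominant seventh flat thirteen.
- root: Gb
- major 3rd: Bb
- perfect 5th: Db
- minor 7th: Fb
- minor 13th: Ebb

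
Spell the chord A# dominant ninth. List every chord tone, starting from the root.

A# dominant ninth is a dominant ninth built on A-sharp.
A-sharp — root
C-double-sharp — major 3rd
E-sharp — perfect 5th
G-sharp — minor 7th
B-sharp — major 9th

A-sharp C-double-sharp E-sharp G-sharp B-sharp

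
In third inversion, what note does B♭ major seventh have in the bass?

B♭ major seventh in root position is B-flat–D–F–A.
Third inversion places the seventh in the bass, which is A.

A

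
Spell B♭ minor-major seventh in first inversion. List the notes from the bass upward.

D-flat – F – A – B-flat

B♭ minor-major seventh = B-flat–D-flat–F–A; first inversion → third (D-flat) lowest.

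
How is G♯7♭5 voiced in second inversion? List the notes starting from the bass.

G♯7♭5 = G#–B#–D–F#; second inversion → fifth (D) lowest.

D – F# – G# – B#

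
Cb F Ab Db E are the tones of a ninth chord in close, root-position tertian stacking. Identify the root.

Stacking in thirds gives Db – F – Ab – Cb – E, so Db is the root — Db dominant seventh sharp nine.

Db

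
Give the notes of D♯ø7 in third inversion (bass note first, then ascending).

In root position, D♯ø7 is D♯–F♯–A–C♯.
Third inversion puts the seventh (C♯) in the bass.

C♯ – D♯ – F♯ – A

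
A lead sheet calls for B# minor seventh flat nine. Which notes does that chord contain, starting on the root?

B# – D# – F## – A# – C#

B# minor seventh flat nine is a minor seventh flat nine built on B#.
- root: B#
- minor 3rd: D#
- perfect 5th: F##
- minor 7th: A#
- minor 9th: C#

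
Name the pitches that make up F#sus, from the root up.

Root F#, quality suspended fourth:
- root: F#
- perfect 4th: B
- perfect 5th: C#

F#, B, C#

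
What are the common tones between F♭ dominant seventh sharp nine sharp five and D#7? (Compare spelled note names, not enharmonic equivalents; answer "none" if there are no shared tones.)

F♭ dominant seventh sharp nine sharp five = F♭, A♭, C, E𝄫, G.
D#7 = D♯, F𝄪, A♯, C♯.
Shared: none.

none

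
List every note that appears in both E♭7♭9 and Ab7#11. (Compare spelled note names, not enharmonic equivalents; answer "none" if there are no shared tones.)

Eb

E♭7♭9: Eb G Bb Db Fb
Ab7#11: Ab C Eb Gb D
Common to both → Eb.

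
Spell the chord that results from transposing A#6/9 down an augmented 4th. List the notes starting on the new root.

An augmented 4th down from A# is E, so the new chord is E six-nine.
E — root
G# — major 3rd
B — perfect 5th
C# — major 6th
F# — major 9th

E G# B C# F#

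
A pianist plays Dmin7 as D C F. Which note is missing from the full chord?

A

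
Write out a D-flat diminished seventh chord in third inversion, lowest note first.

D-flat diminished seventh = D♭–F♭–A𝄫–C𝄫; third inversion → seventh (C𝄫) lowest.

C𝄫 D♭ F♭ A𝄫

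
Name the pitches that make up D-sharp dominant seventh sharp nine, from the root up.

Root D#, quality dominant seventh sharp nine:
D# — root
F## — major 3rd
A# — perfect 5th
C# — minor 7th
E## — augmented 9th

D#, F##, A#, C#, E##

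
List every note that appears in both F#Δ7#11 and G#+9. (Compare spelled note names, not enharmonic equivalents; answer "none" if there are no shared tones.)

F#Δ7#11: F# A# C# E# B#
G#+9: G# B# D## F# A#
Common to both → F#, A#, B#.

F#, A#, B#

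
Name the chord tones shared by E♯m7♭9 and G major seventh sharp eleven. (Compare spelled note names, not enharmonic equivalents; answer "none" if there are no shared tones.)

E♯m7♭9: E# G# B# D# F#
G major seventh sharp eleven: G B D F# C#
Common to both → F#.

F#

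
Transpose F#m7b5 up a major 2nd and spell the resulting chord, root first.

Transposed root: F# → G# (major 2nd up). So we spell G# half-diminished seventh:
G# — root
B — minor 3rd
D — diminished 5th
F# — minor 7th

G#, B, D, F#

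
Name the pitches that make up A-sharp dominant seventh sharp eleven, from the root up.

A#  C##  E#  G#  D##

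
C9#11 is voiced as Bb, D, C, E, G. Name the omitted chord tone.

F#

C9#11 = C, E, G, Bb, D, F#. The voicing lacks the 11th (augmented 11th), F#.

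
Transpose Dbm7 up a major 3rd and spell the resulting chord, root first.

F – A♭ – C – E♭

D♭ up a major 3rd → F. New chord: F minor seventh.
- root: F
- minor 3rd: A♭
- perfect 5th: C
- minor 7th: E♭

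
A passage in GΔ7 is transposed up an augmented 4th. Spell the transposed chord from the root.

C#, E#, G#, B#

G up an augmented 4th → C#. New chord: C# major seventh.
Root: C#
Major 3rd (3rd): E#
Perfect 5th (5th): G#
Major 7th (7th): B#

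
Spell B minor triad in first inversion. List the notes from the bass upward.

B minor triad = B–D–F#; first inversion → third (D) lowest.

D F# B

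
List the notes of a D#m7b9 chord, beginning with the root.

D#, F#, A#, C#, E

D#m7b9: minor seventh flat nine on D#.
- root: D#
- minor 3rd: F#
- perfect 5th: A#
- minor 7th: C#
- minor 9th: E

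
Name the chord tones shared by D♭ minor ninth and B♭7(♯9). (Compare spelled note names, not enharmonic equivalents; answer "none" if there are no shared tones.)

D♭ minor ninth: Db Fb Ab Cb Eb
B♭7(♯9): Bb D F Ab C#
Common to both → Ab.

Ab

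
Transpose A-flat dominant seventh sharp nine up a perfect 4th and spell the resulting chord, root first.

D-flat, F, A-flat, C-flat, E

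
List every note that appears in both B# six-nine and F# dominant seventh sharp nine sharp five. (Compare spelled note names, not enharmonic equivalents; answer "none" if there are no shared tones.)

G##, C##

B# six-nine: B# D## F## G## C##
F# dominant seventh sharp nine sharp five: F# A# C## E G##
Common to both → G##, C##.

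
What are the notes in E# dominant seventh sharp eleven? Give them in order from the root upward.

E-sharp – G-double-sharp – B-sharp – D-sharp – A-double-sharp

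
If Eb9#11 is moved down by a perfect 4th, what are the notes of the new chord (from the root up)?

B♭, D, F, A♭, C, E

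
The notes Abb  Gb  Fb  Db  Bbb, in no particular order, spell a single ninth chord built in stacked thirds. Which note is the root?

Arranged so that each adjacent pair is a third by letter name: Gb – Bbb – Db – Fb – Abb.
The bottom of that stack, Gb, is the root (this is Gb minor seventh flat nine).

Gb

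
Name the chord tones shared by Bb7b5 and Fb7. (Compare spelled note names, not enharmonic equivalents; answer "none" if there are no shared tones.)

Bb7b5: Bb D Fb Ab
Fb7: Fb Ab Cb Ebb
Common to both → Fb, Ab.

Fb  Ab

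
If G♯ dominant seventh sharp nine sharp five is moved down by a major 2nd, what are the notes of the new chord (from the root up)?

F#, A#, C##, E, G##

A major 2nd down from G# is F#, so the new chord is F# dominant seventh sharp nine sharp five.
- root: F#
- major 3rd: A#
- augmented 5th: C##
- minor 7th: E
- augmented 9th: G##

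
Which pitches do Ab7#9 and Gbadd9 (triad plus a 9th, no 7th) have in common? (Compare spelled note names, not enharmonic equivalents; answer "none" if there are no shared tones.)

A♭ G♭

Ab7#9 = A♭, C, E♭, G♭, B.
Gbadd9 = G♭, B♭, D♭, A♭.
Shared: A♭, G♭.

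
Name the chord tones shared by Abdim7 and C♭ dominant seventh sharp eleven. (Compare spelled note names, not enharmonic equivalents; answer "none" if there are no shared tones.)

Abdim7 = A♭, C♭, E𝄫, G𝄫.
C♭ dominant seventh sharp eleven = C♭, E♭, G♭, B𝄫, F.
Shared: C♭.

C♭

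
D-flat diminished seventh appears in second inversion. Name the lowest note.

Abb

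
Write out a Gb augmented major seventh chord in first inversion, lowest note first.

B♭ D F G♭

Gb augmented major seventh = G♭–B♭–D–F; first inversion → third (B♭) lowest.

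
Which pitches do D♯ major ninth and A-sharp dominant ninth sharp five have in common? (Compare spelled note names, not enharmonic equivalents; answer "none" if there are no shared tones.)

A-sharp  C-double-sharp

D♯ major ninth: D-sharp F-double-sharp A-sharp C-double-sharp E-sharp
A-sharp dominant ninth sharp five: A-sharp C-double-sharp E-double-sharp G-sharp B-sharp
Common to both → A-sharp, C-double-sharp.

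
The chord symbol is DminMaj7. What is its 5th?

A

DminMaj7 is built on D; its 5th is a perfect 5th above the root.
A fifth above D uses the letter A, and the perfect 5th above D is A.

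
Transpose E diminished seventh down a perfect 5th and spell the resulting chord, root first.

A  C  E-flat  G-flat

E down a perfect 5th → A. New chord: A diminished seventh.
Root: A
Minor 3rd (3rd): C
Diminished 5th (5th): E-flat
Diminished 7th (7th): G-flat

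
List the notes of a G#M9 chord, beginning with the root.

G#, B#, D#, F##, A#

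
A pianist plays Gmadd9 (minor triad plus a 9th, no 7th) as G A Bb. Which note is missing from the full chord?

Gmadd9 = G, Bb, D, A. The voicing lacks the 5th (perfect 5th), D.

D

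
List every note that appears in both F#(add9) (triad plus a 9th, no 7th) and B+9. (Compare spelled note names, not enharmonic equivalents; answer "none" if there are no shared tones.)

C#

F#(add9): F# A# C# G#
B+9: B D# F## A C#
Common to both → C#.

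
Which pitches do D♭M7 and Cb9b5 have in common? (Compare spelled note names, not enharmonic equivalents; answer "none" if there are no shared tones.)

Db

D♭M7 = Db, F, Ab, C.
Cb9b5 = Cb, Eb, Gbb, Bbb, Db.
Shared: Db.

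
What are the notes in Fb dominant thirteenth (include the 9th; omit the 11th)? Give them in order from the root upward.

F-flat, A-flat, C-flat, E-double-flat, G-flat, D-flat

Fb dominant thirteenth: dominant thirteenth on F-flat.
F-flat — root
A-flat — major 3rd
C-flat — perfect 5th
E-double-flat — minor 7th
G-flat — major 9th
D-flat — major 13th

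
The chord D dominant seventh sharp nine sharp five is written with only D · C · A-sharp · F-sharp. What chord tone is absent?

The full D dominant seventh sharp nine sharp five chord is D, F-sharp, A-sharp, C, E-sharp.
Comparing with the voicing, the augmented 9th (9th) — E-sharp — is absent.

E-sharp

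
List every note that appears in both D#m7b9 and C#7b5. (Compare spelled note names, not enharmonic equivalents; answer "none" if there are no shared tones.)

D#m7b9: D# F# A# C# E
C#7b5: C# E# G B
Common to both → C#.

C#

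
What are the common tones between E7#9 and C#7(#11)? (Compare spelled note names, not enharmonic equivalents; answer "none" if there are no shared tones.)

G# – B – F##

E7#9 = E, G#, B, D, F##.
C#7(#11) = C#, E#, G#, B, F##.
Shared: G#, B, F##.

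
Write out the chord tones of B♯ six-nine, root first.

Root B-sharp, quality six-nine:
root → B-sharp
3rd (major 3rd) → D-double-sharp
5th (perfect 5th) → F-double-sharp
6th (major 6th) → G-double-sharp
9th (major 9th) → C-double-sharp

B-sharp – D-double-sharp – F-double-sharp – G-double-sharp – C-double-sharp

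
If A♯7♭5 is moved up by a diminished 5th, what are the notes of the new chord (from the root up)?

A# up a diminished 5th → E. New chord: E dominant seventh flat five.
root → E
3rd (major 3rd) → G#
5th (diminished 5th) → Bb
7th (minor 7th) → D

E, G#, Bb, D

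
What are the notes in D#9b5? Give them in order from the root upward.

D# – F## – A – C# – E#

Root D#, quality dominant ninth flat five:
- root: D#
- major 3rd: F##
- diminished 5th: A
- minor 7th: C#
- major 9th: E#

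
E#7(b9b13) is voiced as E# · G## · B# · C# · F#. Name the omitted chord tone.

D#

E#7(b9b13) = E#, G##, B#, D#, F#, C#. The voicing lacks the 7th (minor 7th), D#.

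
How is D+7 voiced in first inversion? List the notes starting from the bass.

D+7 = D–F#–A#–C; first inversion → third (F#) lowest.

F#, A#, C, D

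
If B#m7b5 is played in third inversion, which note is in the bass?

B#m7b5 in root position is B#–D#–F#–A#.
Third inversion places the seventh in the bass, which is A#.

A#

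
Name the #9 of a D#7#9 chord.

E##

D#7#9 is built on D#; its 9th is an augmented 9th above the root.
A second above D uses the letter E, and the augmented 9th above D# is E##.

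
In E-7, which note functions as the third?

E-7 is built on E; its 3rd is a minor 3rd above the root.
A third above E uses the letter G, and the minor 3rd above E is G.

G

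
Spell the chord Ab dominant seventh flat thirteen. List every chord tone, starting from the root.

Ab C Eb Gb Fb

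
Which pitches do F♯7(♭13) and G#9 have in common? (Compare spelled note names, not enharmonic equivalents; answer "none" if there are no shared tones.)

F# – A#

F♯7(♭13): F# A# C# E D
G#9: G# B# D# F# A#
Common to both → F#, A#.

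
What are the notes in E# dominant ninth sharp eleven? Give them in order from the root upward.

E# G## B# D# F## A##

E# dominant ninth sharp eleven: dominant ninth sharp eleven on E#.
Root: E#
Major 3rd (3rd): G##
Perfect 5th (5th): B#
Minor 7th (7th): D#
Major 9th (9th): F##
Augmented 11th (11th): A##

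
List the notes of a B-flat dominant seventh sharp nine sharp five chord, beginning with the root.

B-flat  D  F-sharp  A-flat  C-sharp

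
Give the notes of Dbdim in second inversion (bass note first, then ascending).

A𝄫 – D♭ – F♭

Dbdim = D♭–F♭–A𝄫; second inversion → fifth (A𝄫) lowest.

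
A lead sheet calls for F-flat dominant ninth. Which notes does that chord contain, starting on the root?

F-flat dominant ninth is a dominant ninth built on F-flat.
F-flat — root
A-flat — major 3rd
C-flat — perfect 5th
E-double-flat — minor 7th
G-flat — major 9th

F-flat – A-flat – C-flat – E-double-flat – G-flat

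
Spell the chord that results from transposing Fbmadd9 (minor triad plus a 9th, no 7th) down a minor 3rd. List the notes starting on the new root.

Db, Fb, Ab, Eb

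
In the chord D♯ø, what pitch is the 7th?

C#

Root of D♯ø = D#. The 7th is a minor 7th: D# up a minor 7th → C#.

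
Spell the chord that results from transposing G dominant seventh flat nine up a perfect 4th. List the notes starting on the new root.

Transposed root: G → C (perfect 4th up). So we spell C dominant seventh flat nine:
root → C
3rd (major 3rd) → E
5th (perfect 5th) → G
7th (minor 7th) → Bb
9th (minor 9th) → Db

C, E, G, Bb, Db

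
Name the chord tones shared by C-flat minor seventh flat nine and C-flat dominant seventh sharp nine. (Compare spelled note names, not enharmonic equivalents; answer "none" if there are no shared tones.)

C-flat  G-flat  B-double-flat

C-flat minor seventh flat nine = C-flat, E-double-flat, G-flat, B-double-flat, D-double-flat.
C-flat dominant seventh sharp nine = C-flat, E-flat, G-flat, B-double-flat, D.
Shared: C-flat, G-flat, B-double-flat.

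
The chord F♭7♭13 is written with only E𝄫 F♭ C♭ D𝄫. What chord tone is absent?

A♭

The full F♭7♭13 chord is F♭, A♭, C♭, E𝄫, D𝄫.
Comparing with the voicing, the major 3rd (3rd) — A♭ — is absent.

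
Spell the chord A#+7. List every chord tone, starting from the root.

A#, C##, E##, G#

Root A#, quality augmented seventh:
- root: A#
- major 3rd: C##
- augmented 5th: E##
- minor 7th: G#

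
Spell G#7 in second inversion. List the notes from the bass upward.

G#7 = G#–B#–D#–F#; second inversion → fifth (D#) lowest.

D# F# G# B#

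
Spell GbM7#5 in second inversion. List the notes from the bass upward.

GbM7#5 = Gb–Bb–D–F; second inversion → fifth (D) lowest.

D – F – Gb – Bb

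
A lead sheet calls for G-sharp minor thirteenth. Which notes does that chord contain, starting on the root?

G-sharp, B, D-sharp, F-sharp, A-sharp, C-sharp, E-sharp

G-sharp minor thirteenth is a minor thirteenth built on G-sharp.
root → G-sharp
3rd (minor 3rd) → B
5th (perfect 5th) → D-sharp
7th (minor 7th) → F-sharp
9th (major 9th) → A-sharp
11th (perfect 11th) → C-sharp
13th (major 13th) → E-sharp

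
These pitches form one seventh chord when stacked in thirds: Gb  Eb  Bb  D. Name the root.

Eb

Stacking in thirds gives Eb – Gb – Bb – D, so Eb is the root — Eb minor-major seventh.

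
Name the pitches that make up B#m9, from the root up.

B♯, D♯, F𝄪, A♯, C𝄪

B#m9 is a minor ninth built on B♯.
root → B♯
3rd (minor 3rd) → D♯
5th (perfect 5th) → F𝄪
7th (minor 7th) → A♯
9th (major 9th) → C𝄪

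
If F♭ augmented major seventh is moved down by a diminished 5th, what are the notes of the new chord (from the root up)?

F-flat down a diminished 5th → B-flat. New chord: B-flat augmented major seventh.
B-flat — root
D — major 3rd
F-sharp — augmented 5th
A — major 7th

B-flat – D – F-sharp – A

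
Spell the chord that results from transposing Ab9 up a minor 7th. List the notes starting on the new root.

Gb – Bb – Db – Fb – Ab

Transposed root: Ab → Gb (minor 7th up). So we spell Gb dominant ninth:
- root: Gb
- major 3rd: Bb
- perfect 5th: Db
- minor 7th: Fb
- major 9th: Ab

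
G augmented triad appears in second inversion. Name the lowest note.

G augmented triad = G–B–D#. Second inversion → fifth in the bass = D#.

D#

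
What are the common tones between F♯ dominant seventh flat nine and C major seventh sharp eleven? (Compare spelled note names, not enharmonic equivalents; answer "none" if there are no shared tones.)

F♯ dominant seventh flat nine = F-sharp, A-sharp, C-sharp, E, G.
C major seventh sharp eleven = C, E, G, B, F-sharp.
Shared: F-sharp, E, G.

F-sharp – E – G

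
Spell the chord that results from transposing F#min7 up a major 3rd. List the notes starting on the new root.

A major 3rd up from F# is A#, so the new chord is A# minor seventh.
root → A#
3rd (minor 3rd) → C#
5th (perfect 5th) → E#
7th (minor 7th) → G#

A#, C#, E#, G#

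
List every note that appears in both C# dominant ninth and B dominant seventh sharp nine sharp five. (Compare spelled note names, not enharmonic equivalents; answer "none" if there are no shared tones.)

B, D-sharp

C# dominant ninth: C-sharp E-sharp G-sharp B D-sharp
B dominant seventh sharp nine sharp five: B D-sharp F-double-sharp A C-double-sharp
Common to both → B, D-sharp.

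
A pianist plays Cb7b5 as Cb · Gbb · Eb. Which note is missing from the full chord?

Bbb

The full Cb7b5 chord is Cb, Eb, Gbb, Bbb.
Comparing with the voicing, the minor 7th (7th) — Bbb — is absent.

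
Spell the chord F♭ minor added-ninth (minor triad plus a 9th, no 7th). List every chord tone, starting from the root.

F-flat  A-double-flat  C-flat  G-flat

Root F-flat, quality minor added-ninth:
F-flat — root
A-double-flat — minor 3rd
C-flat — perfect 5th
G-flat — major 9th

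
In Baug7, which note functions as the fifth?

Baug7 is built on B; its 5th is an augmented 5th above the root.
A fifth above B uses the letter F, and the augmented 5th above B is F##.

F##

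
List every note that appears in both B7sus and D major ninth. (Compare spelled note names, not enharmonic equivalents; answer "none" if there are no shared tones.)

E, F#, A

B7sus: B E F# A
D major ninth: D F# A C# E
Common to both → E, F#, A.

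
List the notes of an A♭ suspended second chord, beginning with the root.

A♭ suspended second: suspended second on A-flat.
- root: A-flat
- major 2nd: B-flat
- perfect 5th: E-flat

A-flat – B-flat – E-flat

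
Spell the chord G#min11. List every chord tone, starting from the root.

G#  B  D#  F#  A#  C#

G#min11: minor eleventh on G#.
G# — root
B — minor 3rd
D# — perfect 5th
F# — minor 7th
A# — major 9th
C# — perfect 11th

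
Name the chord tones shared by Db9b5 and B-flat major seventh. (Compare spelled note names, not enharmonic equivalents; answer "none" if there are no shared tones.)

Db9b5: Db F Abb Cb Eb
B-flat major seventh: Bb D F A
Common to both → F.

F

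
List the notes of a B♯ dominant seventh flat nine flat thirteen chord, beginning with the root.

B♯, D𝄪, F𝄪, A♯, C♯, G♯

B♯ dominant seventh flat nine flat thirteen is a dominant seventh flat nine flat thirteen built on B♯.
- root: B♯
- major 3rd: D𝄪
- perfect 5th: F𝄪
- minor 7th: A♯
- minor 9th: C♯
- minor 13th: G♯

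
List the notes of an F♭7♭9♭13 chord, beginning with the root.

F♭7♭9♭13: dominant seventh flat nine flat thirteen on Fb.
- root: Fb
- major 3rd: Ab
- perfect 5th: Cb
- minor 7th: Ebb
- minor 9th: Gbb
- minor 13th: Dbb

Fb – Ab – Cb – Ebb – Gbb – Dbb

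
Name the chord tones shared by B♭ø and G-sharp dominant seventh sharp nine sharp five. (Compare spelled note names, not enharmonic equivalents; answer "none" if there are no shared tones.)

none

B♭ø = Bb, Db, Fb, Ab.
G-sharp dominant seventh sharp nine sharp five = G#, B#, D##, F#, A##.
Shared: none.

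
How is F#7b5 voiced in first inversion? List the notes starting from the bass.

In root position, F#7b5 is F#–A#–C–E.
First inversion puts the third (A#) in the bass.

A# C E F#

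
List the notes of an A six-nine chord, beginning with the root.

A, C#, E, F#, B

A six-nine: six-nine on A.
root → A
3rd (major 3rd) → C#
5th (perfect 5th) → E
6th (major 6th) → F#
9th (major 9th) → B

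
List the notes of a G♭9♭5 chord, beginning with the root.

Gb – Bb – Dbb – Fb – Ab

Root Gb, quality dominant ninth flat five:
Gb — root
Bb — major 3rd
Dbb — diminished 5th
Fb — minor 7th
Ab — major 9th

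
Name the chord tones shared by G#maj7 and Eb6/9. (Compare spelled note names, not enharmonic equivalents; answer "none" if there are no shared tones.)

none

G#maj7: G# B# D# F##
Eb6/9: Eb G Bb C F
Common to both → none.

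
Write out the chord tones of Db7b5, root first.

Root Db, quality dominant seventh flat five:
root → Db
3rd (major 3rd) → F
5th (diminished 5th) → Abb
7th (minor 7th) → Cb

Db, F, Abb, Cb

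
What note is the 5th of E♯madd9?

E♯madd9 is built on E#; its 5th is a perfect 5th above the root.
A fifth above E uses the letter B, and the perfect 5th above E# is B#.

B#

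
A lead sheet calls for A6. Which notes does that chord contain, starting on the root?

A – C# – E – F#

A6 is a major sixth built on A.
root → A
3rd (major 3rd) → C#
5th (perfect 5th) → E
6th (major 6th) → F#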